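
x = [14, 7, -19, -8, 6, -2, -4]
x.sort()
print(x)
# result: [-19, -8, -4, -2, 6, 7, 14]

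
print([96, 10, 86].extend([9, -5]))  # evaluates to None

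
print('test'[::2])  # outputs ts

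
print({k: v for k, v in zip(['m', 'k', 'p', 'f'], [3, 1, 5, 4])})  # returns {'m': 3, 'k': 1, 'p': 5, 'f': 4}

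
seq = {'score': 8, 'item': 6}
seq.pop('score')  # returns 8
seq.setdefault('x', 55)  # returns 55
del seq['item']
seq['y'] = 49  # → {'x': 55, 'y': 49}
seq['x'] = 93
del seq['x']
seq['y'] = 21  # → {'y': 21}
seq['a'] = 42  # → {'y': 21, 'a': 42}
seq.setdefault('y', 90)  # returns 21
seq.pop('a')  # 42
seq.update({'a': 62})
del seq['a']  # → {'y': 21}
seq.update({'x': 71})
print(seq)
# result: {'y': 21, 'x': 71}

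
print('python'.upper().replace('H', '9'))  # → PYT9ON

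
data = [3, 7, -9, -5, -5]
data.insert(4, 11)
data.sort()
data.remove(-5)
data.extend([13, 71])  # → [-9, -5, 3, 7, 11, 13, 71]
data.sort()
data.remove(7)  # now [-9, -5, 3, 11, 13, 71]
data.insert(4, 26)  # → [-9, -5, 3, 11, 26, 13, 71]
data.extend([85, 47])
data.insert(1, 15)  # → [-9, 15, -5, 3, 11, 26, 13, 71, 85, 47]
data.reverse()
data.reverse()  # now [-9, 15, -5, 3, 11, 26, 13, 71, 85, 47]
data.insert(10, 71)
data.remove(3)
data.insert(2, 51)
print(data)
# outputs [-9, 15, 51, -5, 11, 26, 13, 71, 85, 47, 71]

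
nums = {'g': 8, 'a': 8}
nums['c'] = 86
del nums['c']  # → {'g': 8, 'a': 8}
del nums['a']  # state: {'g': 8}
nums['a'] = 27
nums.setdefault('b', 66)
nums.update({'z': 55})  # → {'g': 8, 'a': 27, 'b': 66, 'z': 55}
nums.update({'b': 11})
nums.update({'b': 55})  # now {'g': 8, 'a': 27, 'b': 55, 'z': 55}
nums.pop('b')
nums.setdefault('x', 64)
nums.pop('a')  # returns 27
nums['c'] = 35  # {'g': 8, 'z': 55, 'x': 64, 'c': 35}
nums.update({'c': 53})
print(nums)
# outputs {'g': 8, 'z': 55, 'x': 64, 'c': 53}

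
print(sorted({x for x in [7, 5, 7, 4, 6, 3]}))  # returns [3, 4, 5, 6, 7]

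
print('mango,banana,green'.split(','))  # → ['mango', 'banana', 'green']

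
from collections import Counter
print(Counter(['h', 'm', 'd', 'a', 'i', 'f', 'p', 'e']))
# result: Counter({'h': 1, 'm': 1, 'd': 1, 'a': 1, 'i': 1, 'f': 1, 'p': 1, 'e': 1})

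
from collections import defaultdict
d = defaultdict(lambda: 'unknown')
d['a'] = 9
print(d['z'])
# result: unknown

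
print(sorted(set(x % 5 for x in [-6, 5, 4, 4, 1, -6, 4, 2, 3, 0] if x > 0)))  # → [0, 1, 2, 3, 4]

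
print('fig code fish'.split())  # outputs ['fig', 'code', 'fish']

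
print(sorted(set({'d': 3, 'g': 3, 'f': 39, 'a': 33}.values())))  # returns [3, 33, 39]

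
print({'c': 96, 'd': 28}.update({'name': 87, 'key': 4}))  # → None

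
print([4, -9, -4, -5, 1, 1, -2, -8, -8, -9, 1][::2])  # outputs [4, -4, 1, -2, -8, 1]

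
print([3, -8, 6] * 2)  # [3, -8, 6, 3, -8, 6]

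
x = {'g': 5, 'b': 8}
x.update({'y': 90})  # {'g': 5, 'b': 8, 'y': 90}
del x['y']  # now {'g': 5, 'b': 8}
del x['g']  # {'b': 8}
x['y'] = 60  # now {'b': 8, 'y': 60}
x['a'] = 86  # {'b': 8, 'y': 60, 'a': 86}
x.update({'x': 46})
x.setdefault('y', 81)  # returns 60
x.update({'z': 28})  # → {'b': 8, 'y': 60, 'a': 86, 'x': 46, 'z': 28}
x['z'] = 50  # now {'b': 8, 'y': 60, 'a': 86, 'x': 46, 'z': 50}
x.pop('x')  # 46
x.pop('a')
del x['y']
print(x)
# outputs {'b': 8, 'z': 50}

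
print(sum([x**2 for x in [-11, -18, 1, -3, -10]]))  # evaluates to 555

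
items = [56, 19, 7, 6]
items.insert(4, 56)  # [56, 19, 7, 6, 56]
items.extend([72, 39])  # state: [56, 19, 7, 6, 56, 72, 39]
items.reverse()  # [39, 72, 56, 6, 7, 19, 56]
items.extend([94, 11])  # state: [39, 72, 56, 6, 7, 19, 56, 94, 11]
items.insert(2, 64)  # [39, 72, 64, 56, 6, 7, 19, 56, 94, 11]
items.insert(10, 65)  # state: [39, 72, 64, 56, 6, 7, 19, 56, 94, 11, 65]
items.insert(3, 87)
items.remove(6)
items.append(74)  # [39, 72, 64, 87, 56, 7, 19, 56, 94, 11, 65, 74]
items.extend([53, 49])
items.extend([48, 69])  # [39, 72, 64, 87, 56, 7, 19, 56, 94, 11, 65, 74, 53, 49, 48, 69]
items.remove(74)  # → [39, 72, 64, 87, 56, 7, 19, 56, 94, 11, 65, 53, 49, 48, 69]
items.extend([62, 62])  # [39, 72, 64, 87, 56, 7, 19, 56, 94, 11, 65, 53, 49, 48, 69, 62, 62]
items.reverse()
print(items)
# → [62, 62, 69, 48, 49, 53, 65, 11, 94, 56, 19, 7, 56, 87, 64, 72, 39]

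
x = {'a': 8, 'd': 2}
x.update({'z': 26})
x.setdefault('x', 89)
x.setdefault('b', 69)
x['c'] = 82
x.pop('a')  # 8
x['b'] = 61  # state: {'d': 2, 'z': 26, 'x': 89, 'b': 61, 'c': 82}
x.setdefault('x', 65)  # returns 89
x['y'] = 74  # {'d': 2, 'z': 26, 'x': 89, 'b': 61, 'c': 82, 'y': 74}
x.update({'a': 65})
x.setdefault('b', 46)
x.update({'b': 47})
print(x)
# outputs {'d': 2, 'z': 26, 'x': 89, 'b': 47, 'c': 82, 'y': 74, 'a': 65}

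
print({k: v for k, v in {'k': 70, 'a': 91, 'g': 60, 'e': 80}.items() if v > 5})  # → {'k': 70, 'a': 91, 'g': 60, 'e': 80}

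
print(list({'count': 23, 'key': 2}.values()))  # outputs [23, 2]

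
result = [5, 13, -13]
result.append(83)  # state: [5, 13, -13, 83]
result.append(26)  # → [5, 13, -13, 83, 26]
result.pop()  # 26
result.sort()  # [-13, 5, 13, 83]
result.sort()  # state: [-13, 5, 13, 83]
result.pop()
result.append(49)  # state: [-13, 5, 13, 49]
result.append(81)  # [-13, 5, 13, 49, 81]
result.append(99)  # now [-13, 5, 13, 49, 81, 99]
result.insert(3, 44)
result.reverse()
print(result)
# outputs [99, 81, 49, 44, 13, 5, -13]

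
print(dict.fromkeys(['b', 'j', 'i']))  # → {'b': None, 'j': None, 'i': None}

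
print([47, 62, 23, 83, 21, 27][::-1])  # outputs [27, 21, 83, 23, 62, 47]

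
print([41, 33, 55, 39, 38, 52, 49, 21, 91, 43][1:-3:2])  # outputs [33, 39, 52]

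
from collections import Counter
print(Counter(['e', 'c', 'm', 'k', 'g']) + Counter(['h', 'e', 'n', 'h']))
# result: Counter({'e': 2, 'h': 2, 'c': 1, 'm': 1, 'k': 1, 'g': 1, 'n': 1})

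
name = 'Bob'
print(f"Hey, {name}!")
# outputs Hey, Bob!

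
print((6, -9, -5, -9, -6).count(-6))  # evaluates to 1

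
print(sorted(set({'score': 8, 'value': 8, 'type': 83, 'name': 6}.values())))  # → [6, 8, 83]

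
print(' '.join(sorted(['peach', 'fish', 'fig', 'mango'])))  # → fig fish mango peach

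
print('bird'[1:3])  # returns ir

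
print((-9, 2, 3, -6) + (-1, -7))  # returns (-9, 2, 3, -6, -1, -7)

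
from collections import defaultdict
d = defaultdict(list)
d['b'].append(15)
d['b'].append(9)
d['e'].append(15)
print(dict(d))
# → {'b': [15, 9], 'e': [15]}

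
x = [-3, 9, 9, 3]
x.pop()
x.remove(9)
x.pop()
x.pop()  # -3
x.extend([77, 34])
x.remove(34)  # [77]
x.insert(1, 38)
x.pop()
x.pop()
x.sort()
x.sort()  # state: []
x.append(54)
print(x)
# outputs [54]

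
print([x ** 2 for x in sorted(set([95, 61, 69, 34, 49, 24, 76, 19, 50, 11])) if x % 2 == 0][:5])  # [576, 1156, 2500, 5776]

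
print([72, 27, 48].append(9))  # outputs None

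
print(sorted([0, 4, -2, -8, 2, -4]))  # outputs [-8, -4, -2, 0, 2, 4]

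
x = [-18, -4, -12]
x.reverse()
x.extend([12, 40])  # [-12, -4, -18, 12, 40]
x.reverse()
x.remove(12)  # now [40, -18, -4, -12]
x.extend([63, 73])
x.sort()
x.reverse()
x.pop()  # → -18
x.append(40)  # [73, 63, 40, -4, -12, 40]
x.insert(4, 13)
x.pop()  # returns 40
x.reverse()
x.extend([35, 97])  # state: [-12, 13, -4, 40, 63, 73, 35, 97]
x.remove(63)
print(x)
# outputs [-12, 13, -4, 40, 73, 35, 97]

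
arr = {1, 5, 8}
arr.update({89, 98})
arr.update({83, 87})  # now {1, 5, 8, 83, 87, 89, 98}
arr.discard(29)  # {1, 5, 8, 83, 87, 89, 98}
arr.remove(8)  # {1, 5, 83, 87, 89, 98}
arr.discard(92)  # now {1, 5, 83, 87, 89, 98}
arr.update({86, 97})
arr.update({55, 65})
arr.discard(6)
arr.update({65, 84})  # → {1, 5, 55, 65, 83, 84, 86, 87, 89, 97, 98}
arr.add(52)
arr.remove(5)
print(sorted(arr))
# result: [1, 52, 55, 65, 83, 84, 86, 87, 89, 97, 98]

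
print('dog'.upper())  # DOG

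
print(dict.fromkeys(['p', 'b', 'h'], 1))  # {'p': 1, 'b': 1, 'h': 1}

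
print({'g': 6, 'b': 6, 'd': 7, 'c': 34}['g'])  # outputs 6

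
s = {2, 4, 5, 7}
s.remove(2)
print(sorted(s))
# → [4, 5, 7]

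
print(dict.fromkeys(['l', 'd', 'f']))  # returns {'l': None, 'd': None, 'f': None}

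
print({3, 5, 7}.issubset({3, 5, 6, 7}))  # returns True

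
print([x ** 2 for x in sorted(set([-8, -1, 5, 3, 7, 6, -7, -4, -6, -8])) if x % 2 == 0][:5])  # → [64, 36, 16, 36]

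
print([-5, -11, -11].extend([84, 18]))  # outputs None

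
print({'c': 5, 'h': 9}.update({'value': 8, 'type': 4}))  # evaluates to None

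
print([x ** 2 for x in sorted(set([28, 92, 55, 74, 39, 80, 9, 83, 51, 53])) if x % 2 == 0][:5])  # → [784, 5476, 6400, 8464]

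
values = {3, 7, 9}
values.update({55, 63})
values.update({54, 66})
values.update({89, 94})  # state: {3, 7, 9, 54, 55, 63, 66, 89, 94}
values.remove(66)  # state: {3, 7, 9, 54, 55, 63, 89, 94}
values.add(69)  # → {3, 7, 9, 54, 55, 63, 69, 89, 94}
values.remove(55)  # {3, 7, 9, 54, 63, 69, 89, 94}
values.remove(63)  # {3, 7, 9, 54, 69, 89, 94}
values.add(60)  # {3, 7, 9, 54, 60, 69, 89, 94}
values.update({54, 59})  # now {3, 7, 9, 54, 59, 60, 69, 89, 94}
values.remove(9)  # {3, 7, 54, 59, 60, 69, 89, 94}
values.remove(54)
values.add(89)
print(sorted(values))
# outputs [3, 7, 59, 60, 69, 89, 94]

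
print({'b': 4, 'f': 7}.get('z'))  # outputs None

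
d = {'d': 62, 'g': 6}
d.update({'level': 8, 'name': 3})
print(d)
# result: {'d': 62, 'g': 6, 'level': 8, 'name': 3}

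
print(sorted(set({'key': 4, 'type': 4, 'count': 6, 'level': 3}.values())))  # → [3, 4, 6]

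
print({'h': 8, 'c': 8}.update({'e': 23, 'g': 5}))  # None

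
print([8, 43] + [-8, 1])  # [8, 43, -8, 1]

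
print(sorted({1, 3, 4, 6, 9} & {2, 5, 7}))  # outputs []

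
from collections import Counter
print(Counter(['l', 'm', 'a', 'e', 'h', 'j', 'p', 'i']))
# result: Counter({'l': 1, 'm': 1, 'a': 1, 'e': 1, 'h': 1, 'j': 1, 'p': 1, 'i': 1})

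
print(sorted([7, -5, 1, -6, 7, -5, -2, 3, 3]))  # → [-6, -5, -5, -2, 1, 3, 3, 7, 7]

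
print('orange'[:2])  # or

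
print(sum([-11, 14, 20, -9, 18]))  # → 32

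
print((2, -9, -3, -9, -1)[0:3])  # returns (2, -9, -3)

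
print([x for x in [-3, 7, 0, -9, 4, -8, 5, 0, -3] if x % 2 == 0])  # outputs [0, 4, -8, 0]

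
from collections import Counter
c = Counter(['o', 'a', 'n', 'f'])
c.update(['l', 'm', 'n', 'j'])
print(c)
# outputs Counter({'n': 2, 'o': 1, 'a': 1, 'f': 1, 'l': 1, 'm': 1, 'j': 1})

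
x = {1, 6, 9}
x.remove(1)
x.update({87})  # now {6, 9, 87}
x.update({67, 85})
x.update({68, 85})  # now {6, 9, 67, 68, 85, 87}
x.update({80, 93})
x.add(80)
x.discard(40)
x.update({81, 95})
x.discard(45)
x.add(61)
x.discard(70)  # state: {6, 9, 61, 67, 68, 80, 81, 85, 87, 93, 95}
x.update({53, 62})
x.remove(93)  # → {6, 9, 53, 61, 62, 67, 68, 80, 81, 85, 87, 95}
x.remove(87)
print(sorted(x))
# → [6, 9, 53, 61, 62, 67, 68, 80, 81, 85, 95]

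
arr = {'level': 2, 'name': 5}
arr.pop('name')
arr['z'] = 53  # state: {'level': 2, 'z': 53}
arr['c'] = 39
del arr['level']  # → {'z': 53, 'c': 39}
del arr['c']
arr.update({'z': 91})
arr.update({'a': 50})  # {'z': 91, 'a': 50}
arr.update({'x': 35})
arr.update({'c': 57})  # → {'z': 91, 'a': 50, 'x': 35, 'c': 57}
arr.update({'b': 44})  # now {'z': 91, 'a': 50, 'x': 35, 'c': 57, 'b': 44}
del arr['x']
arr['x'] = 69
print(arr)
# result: {'z': 91, 'a': 50, 'c': 57, 'b': 44, 'x': 69}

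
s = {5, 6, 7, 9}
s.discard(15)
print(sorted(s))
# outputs [5, 6, 7, 9]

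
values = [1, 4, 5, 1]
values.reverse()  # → [1, 5, 4, 1]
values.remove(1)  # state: [5, 4, 1]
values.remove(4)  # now [5, 1]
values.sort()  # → [1, 5]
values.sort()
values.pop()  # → 5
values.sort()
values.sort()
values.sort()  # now [1]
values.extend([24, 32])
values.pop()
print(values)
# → [1, 24]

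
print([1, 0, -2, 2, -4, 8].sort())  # None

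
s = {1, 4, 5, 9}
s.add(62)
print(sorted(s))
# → [1, 4, 5, 9, 62]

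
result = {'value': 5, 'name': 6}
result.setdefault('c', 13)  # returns 13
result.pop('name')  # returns 6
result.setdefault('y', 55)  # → 55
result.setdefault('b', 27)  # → 27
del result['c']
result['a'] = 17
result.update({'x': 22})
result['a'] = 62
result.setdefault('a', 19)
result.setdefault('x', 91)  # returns 22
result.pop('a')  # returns 62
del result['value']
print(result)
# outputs {'y': 55, 'b': 27, 'x': 22}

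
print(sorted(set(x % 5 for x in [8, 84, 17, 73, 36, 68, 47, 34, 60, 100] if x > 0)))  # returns [0, 1, 2, 3, 4]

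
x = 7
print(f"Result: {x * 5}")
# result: Result: 35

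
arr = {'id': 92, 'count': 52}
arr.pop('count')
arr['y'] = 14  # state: {'id': 92, 'y': 14}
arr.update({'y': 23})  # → {'id': 92, 'y': 23}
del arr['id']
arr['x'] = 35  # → {'y': 23, 'x': 35}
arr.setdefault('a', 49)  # 49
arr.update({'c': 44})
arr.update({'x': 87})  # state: {'y': 23, 'x': 87, 'a': 49, 'c': 44}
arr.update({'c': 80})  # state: {'y': 23, 'x': 87, 'a': 49, 'c': 80}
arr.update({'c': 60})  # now {'y': 23, 'x': 87, 'a': 49, 'c': 60}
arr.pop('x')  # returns 87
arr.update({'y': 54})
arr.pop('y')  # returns 54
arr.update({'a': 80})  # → {'a': 80, 'c': 60}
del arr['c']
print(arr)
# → {'a': 80}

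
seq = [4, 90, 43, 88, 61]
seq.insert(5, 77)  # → [4, 90, 43, 88, 61, 77]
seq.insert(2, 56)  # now [4, 90, 56, 43, 88, 61, 77]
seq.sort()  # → [4, 43, 56, 61, 77, 88, 90]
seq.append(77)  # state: [4, 43, 56, 61, 77, 88, 90, 77]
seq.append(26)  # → [4, 43, 56, 61, 77, 88, 90, 77, 26]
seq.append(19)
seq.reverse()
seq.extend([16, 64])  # [19, 26, 77, 90, 88, 77, 61, 56, 43, 4, 16, 64]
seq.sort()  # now [4, 16, 19, 26, 43, 56, 61, 64, 77, 77, 88, 90]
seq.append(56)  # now [4, 16, 19, 26, 43, 56, 61, 64, 77, 77, 88, 90, 56]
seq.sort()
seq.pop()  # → 90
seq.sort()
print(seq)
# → [4, 16, 19, 26, 43, 56, 56, 61, 64, 77, 77, 88]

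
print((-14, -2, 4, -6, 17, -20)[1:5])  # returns (-2, 4, -6, 17)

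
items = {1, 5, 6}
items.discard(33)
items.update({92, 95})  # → {1, 5, 6, 92, 95}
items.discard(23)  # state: {1, 5, 6, 92, 95}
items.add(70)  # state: {1, 5, 6, 70, 92, 95}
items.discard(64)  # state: {1, 5, 6, 70, 92, 95}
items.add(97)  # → {1, 5, 6, 70, 92, 95, 97}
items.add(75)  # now {1, 5, 6, 70, 75, 92, 95, 97}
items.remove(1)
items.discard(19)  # {5, 6, 70, 75, 92, 95, 97}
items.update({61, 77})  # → {5, 6, 61, 70, 75, 77, 92, 95, 97}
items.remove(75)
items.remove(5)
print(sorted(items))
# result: [6, 61, 70, 77, 92, 95, 97]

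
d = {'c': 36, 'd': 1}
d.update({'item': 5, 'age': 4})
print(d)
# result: {'c': 36, 'd': 1, 'item': 5, 'age': 4}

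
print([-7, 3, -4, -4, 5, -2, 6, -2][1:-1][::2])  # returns [3, -4, -2]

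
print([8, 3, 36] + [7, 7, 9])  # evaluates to [8, 3, 36, 7, 7, 9]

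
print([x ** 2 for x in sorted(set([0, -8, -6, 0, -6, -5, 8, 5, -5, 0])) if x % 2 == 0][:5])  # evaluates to [64, 36, 0, 64]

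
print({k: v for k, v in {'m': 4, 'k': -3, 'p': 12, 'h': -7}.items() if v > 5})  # {'p': 12}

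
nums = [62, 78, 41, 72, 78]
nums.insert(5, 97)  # [62, 78, 41, 72, 78, 97]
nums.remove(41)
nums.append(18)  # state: [62, 78, 72, 78, 97, 18]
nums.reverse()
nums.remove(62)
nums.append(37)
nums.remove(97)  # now [18, 78, 72, 78, 37]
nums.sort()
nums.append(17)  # [18, 37, 72, 78, 78, 17]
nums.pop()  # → 17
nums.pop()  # 78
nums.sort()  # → [18, 37, 72, 78]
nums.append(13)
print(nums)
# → [18, 37, 72, 78, 13]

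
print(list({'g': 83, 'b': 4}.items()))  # [('g', 83), ('b', 4)]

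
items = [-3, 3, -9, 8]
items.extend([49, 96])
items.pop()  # 96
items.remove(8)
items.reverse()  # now [49, -9, 3, -3]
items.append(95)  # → [49, -9, 3, -3, 95]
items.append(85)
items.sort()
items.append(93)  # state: [-9, -3, 3, 49, 85, 95, 93]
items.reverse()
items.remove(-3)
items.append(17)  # [93, 95, 85, 49, 3, -9, 17]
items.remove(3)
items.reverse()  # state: [17, -9, 49, 85, 95, 93]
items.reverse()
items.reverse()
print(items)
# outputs [17, -9, 49, 85, 95, 93]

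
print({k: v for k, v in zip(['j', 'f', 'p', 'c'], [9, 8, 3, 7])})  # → {'j': 9, 'f': 8, 'p': 3, 'c': 7}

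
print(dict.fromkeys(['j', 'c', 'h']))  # {'j': None, 'c': None, 'h': None}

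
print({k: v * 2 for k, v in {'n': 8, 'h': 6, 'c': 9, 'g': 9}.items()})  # {'n': 16, 'h': 12, 'c': 18, 'g': 18}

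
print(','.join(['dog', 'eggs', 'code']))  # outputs dog,eggs,code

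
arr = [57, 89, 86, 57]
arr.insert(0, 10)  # [10, 57, 89, 86, 57]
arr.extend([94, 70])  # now [10, 57, 89, 86, 57, 94, 70]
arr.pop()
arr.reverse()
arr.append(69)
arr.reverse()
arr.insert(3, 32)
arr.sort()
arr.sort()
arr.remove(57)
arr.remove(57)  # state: [10, 32, 69, 86, 89, 94]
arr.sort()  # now [10, 32, 69, 86, 89, 94]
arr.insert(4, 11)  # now [10, 32, 69, 86, 11, 89, 94]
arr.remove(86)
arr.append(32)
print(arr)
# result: [10, 32, 69, 11, 89, 94, 32]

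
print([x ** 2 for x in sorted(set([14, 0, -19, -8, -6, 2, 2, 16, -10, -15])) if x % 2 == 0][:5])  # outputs [100, 64, 36, 0, 4]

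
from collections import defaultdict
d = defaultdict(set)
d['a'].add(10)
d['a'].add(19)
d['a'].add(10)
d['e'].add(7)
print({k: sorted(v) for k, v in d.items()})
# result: {'a': [10, 19], 'e': [7]}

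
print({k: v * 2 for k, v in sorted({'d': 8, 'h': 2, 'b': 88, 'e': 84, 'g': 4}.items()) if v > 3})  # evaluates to {'b': 176, 'd': 16, 'e': 168, 'g': 8}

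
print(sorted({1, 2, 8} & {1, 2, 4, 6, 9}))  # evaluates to [1, 2]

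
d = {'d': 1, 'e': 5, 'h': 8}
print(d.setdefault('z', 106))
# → 106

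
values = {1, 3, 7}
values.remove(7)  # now {1, 3}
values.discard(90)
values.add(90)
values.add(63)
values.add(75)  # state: {1, 3, 63, 75, 90}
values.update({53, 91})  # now {1, 3, 53, 63, 75, 90, 91}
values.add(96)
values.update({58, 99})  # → {1, 3, 53, 58, 63, 75, 90, 91, 96, 99}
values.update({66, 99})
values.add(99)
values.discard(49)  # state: {1, 3, 53, 58, 63, 66, 75, 90, 91, 96, 99}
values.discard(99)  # {1, 3, 53, 58, 63, 66, 75, 90, 91, 96}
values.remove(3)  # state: {1, 53, 58, 63, 66, 75, 90, 91, 96}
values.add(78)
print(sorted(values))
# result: [1, 53, 58, 63, 66, 75, 78, 90, 91, 96]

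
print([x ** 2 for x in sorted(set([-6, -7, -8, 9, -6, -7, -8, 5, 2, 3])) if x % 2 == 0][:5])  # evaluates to [64, 36, 4]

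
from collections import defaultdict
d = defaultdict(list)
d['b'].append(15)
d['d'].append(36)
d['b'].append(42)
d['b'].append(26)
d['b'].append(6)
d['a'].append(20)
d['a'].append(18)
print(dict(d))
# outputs {'b': [15, 42, 26, 6], 'd': [36], 'a': [20, 18]}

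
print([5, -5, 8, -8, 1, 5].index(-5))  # 1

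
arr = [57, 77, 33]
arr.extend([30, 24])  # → [57, 77, 33, 30, 24]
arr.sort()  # [24, 30, 33, 57, 77]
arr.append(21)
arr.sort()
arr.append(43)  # [21, 24, 30, 33, 57, 77, 43]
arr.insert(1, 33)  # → [21, 33, 24, 30, 33, 57, 77, 43]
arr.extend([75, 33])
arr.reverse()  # [33, 75, 43, 77, 57, 33, 30, 24, 33, 21]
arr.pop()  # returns 21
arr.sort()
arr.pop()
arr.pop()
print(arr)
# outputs [24, 30, 33, 33, 33, 43, 57]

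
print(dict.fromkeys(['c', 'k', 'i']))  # {'c': None, 'k': None, 'i': None}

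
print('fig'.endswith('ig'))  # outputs True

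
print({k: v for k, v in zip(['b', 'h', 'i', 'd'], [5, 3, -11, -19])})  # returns {'b': 5, 'h': 3, 'i': -11, 'd': -19}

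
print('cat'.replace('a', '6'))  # c6t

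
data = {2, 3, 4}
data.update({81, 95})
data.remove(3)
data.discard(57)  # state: {2, 4, 81, 95}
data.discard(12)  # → {2, 4, 81, 95}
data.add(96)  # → {2, 4, 81, 95, 96}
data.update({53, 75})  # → {2, 4, 53, 75, 81, 95, 96}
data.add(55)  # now {2, 4, 53, 55, 75, 81, 95, 96}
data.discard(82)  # {2, 4, 53, 55, 75, 81, 95, 96}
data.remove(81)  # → {2, 4, 53, 55, 75, 95, 96}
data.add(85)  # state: {2, 4, 53, 55, 75, 85, 95, 96}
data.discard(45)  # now {2, 4, 53, 55, 75, 85, 95, 96}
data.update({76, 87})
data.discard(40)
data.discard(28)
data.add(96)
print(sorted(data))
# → [2, 4, 53, 55, 75, 76, 85, 87, 95, 96]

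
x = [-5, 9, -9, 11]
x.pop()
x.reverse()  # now [-9, 9, -5]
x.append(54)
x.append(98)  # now [-9, 9, -5, 54, 98]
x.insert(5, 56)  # [-9, 9, -5, 54, 98, 56]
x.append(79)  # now [-9, 9, -5, 54, 98, 56, 79]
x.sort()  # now [-9, -5, 9, 54, 56, 79, 98]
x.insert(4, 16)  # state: [-9, -5, 9, 54, 16, 56, 79, 98]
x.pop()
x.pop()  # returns 79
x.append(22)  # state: [-9, -5, 9, 54, 16, 56, 22]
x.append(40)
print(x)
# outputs [-9, -5, 9, 54, 16, 56, 22, 40]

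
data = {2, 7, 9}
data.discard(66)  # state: {2, 7, 9}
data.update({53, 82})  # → {2, 7, 9, 53, 82}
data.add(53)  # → {2, 7, 9, 53, 82}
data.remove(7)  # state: {2, 9, 53, 82}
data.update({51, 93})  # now {2, 9, 51, 53, 82, 93}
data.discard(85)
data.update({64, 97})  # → {2, 9, 51, 53, 64, 82, 93, 97}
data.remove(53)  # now {2, 9, 51, 64, 82, 93, 97}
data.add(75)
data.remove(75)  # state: {2, 9, 51, 64, 82, 93, 97}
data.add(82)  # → {2, 9, 51, 64, 82, 93, 97}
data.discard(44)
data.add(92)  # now {2, 9, 51, 64, 82, 92, 93, 97}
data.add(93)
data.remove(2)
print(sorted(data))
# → [9, 51, 64, 82, 92, 93, 97]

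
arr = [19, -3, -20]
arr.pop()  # -20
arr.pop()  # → -3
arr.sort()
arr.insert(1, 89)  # [19, 89]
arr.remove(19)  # [89]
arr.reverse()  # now [89]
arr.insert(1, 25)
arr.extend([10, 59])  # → [89, 25, 10, 59]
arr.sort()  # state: [10, 25, 59, 89]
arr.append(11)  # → [10, 25, 59, 89, 11]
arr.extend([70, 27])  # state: [10, 25, 59, 89, 11, 70, 27]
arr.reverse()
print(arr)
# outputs [27, 70, 11, 89, 59, 25, 10]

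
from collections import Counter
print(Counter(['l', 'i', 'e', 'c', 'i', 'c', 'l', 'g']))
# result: Counter({'l': 2, 'i': 2, 'c': 2, 'e': 1, 'g': 1})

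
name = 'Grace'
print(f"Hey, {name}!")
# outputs Hey, Grace!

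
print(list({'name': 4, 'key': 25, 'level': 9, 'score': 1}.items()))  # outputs [('name', 4), ('key', 25), ('level', 9), ('score', 1)]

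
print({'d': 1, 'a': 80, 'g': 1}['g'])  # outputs 1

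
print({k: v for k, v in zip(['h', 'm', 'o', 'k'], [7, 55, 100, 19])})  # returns {'h': 7, 'm': 55, 'o': 100, 'k': 19}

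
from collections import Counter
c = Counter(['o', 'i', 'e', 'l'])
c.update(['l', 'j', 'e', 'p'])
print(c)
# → Counter({'e': 2, 'l': 2, 'o': 1, 'i': 1, 'j': 1, 'p': 1})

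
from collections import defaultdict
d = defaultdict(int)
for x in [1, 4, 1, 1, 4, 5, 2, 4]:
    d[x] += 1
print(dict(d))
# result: {1: 3, 4: 3, 5: 1, 2: 1}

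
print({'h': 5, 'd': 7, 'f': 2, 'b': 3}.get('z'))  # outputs None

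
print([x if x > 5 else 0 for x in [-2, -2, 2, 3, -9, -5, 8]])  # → [0, 0, 0, 0, 0, 0, 8]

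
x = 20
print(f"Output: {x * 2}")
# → Output: 40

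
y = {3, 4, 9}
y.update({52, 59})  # {3, 4, 9, 52, 59}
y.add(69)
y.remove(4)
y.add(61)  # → {3, 9, 52, 59, 61, 69}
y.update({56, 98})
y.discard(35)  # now {3, 9, 52, 56, 59, 61, 69, 98}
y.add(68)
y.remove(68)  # {3, 9, 52, 56, 59, 61, 69, 98}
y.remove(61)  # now {3, 9, 52, 56, 59, 69, 98}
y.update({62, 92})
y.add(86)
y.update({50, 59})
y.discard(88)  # {3, 9, 50, 52, 56, 59, 62, 69, 86, 92, 98}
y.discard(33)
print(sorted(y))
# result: [3, 9, 50, 52, 56, 59, 62, 69, 86, 92, 98]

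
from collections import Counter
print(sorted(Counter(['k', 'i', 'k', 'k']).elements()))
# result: ['i', 'k', 'k', 'k']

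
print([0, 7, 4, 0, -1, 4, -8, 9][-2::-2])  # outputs [-8, -1, 4, 0]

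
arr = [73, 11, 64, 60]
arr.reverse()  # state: [60, 64, 11, 73]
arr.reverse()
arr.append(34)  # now [73, 11, 64, 60, 34]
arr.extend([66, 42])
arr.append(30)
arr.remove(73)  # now [11, 64, 60, 34, 66, 42, 30]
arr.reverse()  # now [30, 42, 66, 34, 60, 64, 11]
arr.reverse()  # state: [11, 64, 60, 34, 66, 42, 30]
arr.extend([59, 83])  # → [11, 64, 60, 34, 66, 42, 30, 59, 83]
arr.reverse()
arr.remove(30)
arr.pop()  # 11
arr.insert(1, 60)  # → [83, 60, 59, 42, 66, 34, 60, 64]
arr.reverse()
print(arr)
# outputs [64, 60, 34, 66, 42, 59, 60, 83]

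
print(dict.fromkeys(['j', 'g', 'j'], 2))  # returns {'j': 2, 'g': 2}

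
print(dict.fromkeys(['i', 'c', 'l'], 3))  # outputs {'i': 3, 'c': 3, 'l': 3}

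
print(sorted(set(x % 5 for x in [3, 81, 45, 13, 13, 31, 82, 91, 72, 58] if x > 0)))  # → [0, 1, 2, 3]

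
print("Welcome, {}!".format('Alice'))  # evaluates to Welcome, Alice!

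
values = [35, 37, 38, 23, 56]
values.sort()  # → [23, 35, 37, 38, 56]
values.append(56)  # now [23, 35, 37, 38, 56, 56]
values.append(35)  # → [23, 35, 37, 38, 56, 56, 35]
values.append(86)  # [23, 35, 37, 38, 56, 56, 35, 86]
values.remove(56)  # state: [23, 35, 37, 38, 56, 35, 86]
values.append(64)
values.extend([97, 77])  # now [23, 35, 37, 38, 56, 35, 86, 64, 97, 77]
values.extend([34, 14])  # [23, 35, 37, 38, 56, 35, 86, 64, 97, 77, 34, 14]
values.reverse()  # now [14, 34, 77, 97, 64, 86, 35, 56, 38, 37, 35, 23]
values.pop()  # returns 23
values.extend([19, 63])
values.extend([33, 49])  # [14, 34, 77, 97, 64, 86, 35, 56, 38, 37, 35, 19, 63, 33, 49]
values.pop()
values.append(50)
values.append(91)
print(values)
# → [14, 34, 77, 97, 64, 86, 35, 56, 38, 37, 35, 19, 63, 33, 50, 91]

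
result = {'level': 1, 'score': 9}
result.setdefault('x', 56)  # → 56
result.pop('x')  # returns 56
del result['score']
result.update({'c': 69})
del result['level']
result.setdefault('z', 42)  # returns 42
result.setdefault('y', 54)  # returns 54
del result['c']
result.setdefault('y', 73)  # 54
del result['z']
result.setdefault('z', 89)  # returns 89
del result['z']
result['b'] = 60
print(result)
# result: {'y': 54, 'b': 60}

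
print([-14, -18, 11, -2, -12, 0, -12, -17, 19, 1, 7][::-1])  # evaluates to [7, 1, 19, -17, -12, 0, -12, -2, 11, -18, -14]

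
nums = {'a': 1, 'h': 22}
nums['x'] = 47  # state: {'a': 1, 'h': 22, 'x': 47}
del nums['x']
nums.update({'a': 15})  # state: {'a': 15, 'h': 22}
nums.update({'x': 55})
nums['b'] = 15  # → {'a': 15, 'h': 22, 'x': 55, 'b': 15}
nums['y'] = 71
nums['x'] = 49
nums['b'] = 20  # {'a': 15, 'h': 22, 'x': 49, 'b': 20, 'y': 71}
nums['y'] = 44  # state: {'a': 15, 'h': 22, 'x': 49, 'b': 20, 'y': 44}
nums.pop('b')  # 20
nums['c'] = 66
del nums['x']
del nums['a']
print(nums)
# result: {'h': 22, 'y': 44, 'c': 66}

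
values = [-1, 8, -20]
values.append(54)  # [-1, 8, -20, 54]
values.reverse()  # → [54, -20, 8, -1]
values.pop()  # -1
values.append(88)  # [54, -20, 8, 88]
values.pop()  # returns 88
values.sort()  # [-20, 8, 54]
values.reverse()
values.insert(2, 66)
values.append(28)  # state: [54, 8, 66, -20, 28]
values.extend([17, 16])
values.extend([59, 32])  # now [54, 8, 66, -20, 28, 17, 16, 59, 32]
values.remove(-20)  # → [54, 8, 66, 28, 17, 16, 59, 32]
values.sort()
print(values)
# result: [8, 16, 17, 28, 32, 54, 59, 66]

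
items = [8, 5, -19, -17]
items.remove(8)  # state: [5, -19, -17]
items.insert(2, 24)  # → [5, -19, 24, -17]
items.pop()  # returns -17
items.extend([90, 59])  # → [5, -19, 24, 90, 59]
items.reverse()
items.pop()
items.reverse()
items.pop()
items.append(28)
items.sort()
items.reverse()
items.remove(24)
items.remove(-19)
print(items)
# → [90, 28]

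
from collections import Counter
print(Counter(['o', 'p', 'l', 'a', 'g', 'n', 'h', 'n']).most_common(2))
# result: [('n', 2), ('o', 1)]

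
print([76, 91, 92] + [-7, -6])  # [76, 91, 92, -7, -6]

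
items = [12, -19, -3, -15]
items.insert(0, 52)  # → [52, 12, -19, -3, -15]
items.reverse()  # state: [-15, -3, -19, 12, 52]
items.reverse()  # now [52, 12, -19, -3, -15]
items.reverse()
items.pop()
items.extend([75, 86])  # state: [-15, -3, -19, 12, 75, 86]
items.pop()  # 86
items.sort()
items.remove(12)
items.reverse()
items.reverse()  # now [-19, -15, -3, 75]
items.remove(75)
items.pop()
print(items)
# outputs [-19, -15]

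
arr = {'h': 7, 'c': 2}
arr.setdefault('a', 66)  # 66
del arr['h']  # {'c': 2, 'a': 66}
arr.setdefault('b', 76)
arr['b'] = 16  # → {'c': 2, 'a': 66, 'b': 16}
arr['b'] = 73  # {'c': 2, 'a': 66, 'b': 73}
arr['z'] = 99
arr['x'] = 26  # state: {'c': 2, 'a': 66, 'b': 73, 'z': 99, 'x': 26}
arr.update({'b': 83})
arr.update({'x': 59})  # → {'c': 2, 'a': 66, 'b': 83, 'z': 99, 'x': 59}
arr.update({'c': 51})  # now {'c': 51, 'a': 66, 'b': 83, 'z': 99, 'x': 59}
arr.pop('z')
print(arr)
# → {'c': 51, 'a': 66, 'b': 83, 'x': 59}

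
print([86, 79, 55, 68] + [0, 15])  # [86, 79, 55, 68, 0, 15]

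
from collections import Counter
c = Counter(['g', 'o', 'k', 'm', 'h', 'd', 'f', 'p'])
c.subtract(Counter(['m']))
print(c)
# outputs Counter({'g': 1, 'o': 1, 'k': 1, 'h': 1, 'd': 1, 'f': 1, 'p': 1, 'm': 0})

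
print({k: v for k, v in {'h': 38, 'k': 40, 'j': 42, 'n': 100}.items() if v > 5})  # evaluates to {'h': 38, 'k': 40, 'j': 42, 'n': 100}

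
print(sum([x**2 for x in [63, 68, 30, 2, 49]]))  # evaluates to 11898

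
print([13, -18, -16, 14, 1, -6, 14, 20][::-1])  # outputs [20, 14, -6, 1, 14, -16, -18, 13]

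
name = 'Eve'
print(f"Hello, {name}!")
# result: Hello, Eve!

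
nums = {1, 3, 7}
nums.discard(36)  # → {1, 3, 7}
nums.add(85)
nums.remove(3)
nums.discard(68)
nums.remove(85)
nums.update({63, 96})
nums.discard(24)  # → {1, 7, 63, 96}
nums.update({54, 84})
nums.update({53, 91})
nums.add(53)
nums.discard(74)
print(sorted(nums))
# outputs [1, 7, 53, 54, 63, 84, 91, 96]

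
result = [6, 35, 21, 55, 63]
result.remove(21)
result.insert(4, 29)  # [6, 35, 55, 63, 29]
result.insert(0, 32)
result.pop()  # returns 29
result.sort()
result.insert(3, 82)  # [6, 32, 35, 82, 55, 63]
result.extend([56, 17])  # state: [6, 32, 35, 82, 55, 63, 56, 17]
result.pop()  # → 17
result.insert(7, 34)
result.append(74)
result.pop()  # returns 74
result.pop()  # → 34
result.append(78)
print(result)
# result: [6, 32, 35, 82, 55, 63, 56, 78]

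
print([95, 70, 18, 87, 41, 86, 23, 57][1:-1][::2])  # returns [70, 87, 86]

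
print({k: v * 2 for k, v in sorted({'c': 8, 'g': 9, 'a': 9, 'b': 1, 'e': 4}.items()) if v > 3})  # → {'a': 18, 'c': 16, 'e': 8, 'g': 18}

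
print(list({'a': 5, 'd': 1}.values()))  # [5, 1]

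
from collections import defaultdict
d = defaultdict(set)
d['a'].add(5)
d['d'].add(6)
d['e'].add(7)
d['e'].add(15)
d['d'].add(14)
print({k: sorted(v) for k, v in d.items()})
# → {'a': [5], 'd': [6, 14], 'e': [7, 15]}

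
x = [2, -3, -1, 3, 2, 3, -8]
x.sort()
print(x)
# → [-8, -3, -1, 2, 2, 3, 3]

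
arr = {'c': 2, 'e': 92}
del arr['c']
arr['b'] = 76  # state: {'e': 92, 'b': 76}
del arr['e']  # {'b': 76}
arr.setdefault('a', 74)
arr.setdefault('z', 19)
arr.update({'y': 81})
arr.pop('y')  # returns 81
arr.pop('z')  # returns 19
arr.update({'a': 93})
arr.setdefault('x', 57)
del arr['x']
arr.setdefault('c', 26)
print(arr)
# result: {'b': 76, 'a': 93, 'c': 26}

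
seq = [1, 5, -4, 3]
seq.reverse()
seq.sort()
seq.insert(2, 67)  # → [-4, 1, 67, 3, 5]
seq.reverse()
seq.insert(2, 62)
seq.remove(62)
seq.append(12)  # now [5, 3, 67, 1, -4, 12]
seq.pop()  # 12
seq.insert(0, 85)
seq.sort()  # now [-4, 1, 3, 5, 67, 85]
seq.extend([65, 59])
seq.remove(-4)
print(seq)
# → [1, 3, 5, 67, 85, 65, 59]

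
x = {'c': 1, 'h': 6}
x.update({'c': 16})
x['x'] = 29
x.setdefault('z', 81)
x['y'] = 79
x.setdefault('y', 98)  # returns 79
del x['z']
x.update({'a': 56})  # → {'c': 16, 'h': 6, 'x': 29, 'y': 79, 'a': 56}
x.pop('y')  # 79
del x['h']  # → {'c': 16, 'x': 29, 'a': 56}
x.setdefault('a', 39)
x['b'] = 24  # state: {'c': 16, 'x': 29, 'a': 56, 'b': 24}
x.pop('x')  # 29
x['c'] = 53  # {'c': 53, 'a': 56, 'b': 24}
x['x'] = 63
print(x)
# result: {'c': 53, 'a': 56, 'b': 24, 'x': 63}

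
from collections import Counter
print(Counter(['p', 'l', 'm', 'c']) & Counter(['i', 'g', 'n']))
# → Counter()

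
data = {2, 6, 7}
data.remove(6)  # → {2, 7}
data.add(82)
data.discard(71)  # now {2, 7, 82}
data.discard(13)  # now {2, 7, 82}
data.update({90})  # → {2, 7, 82, 90}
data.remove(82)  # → {2, 7, 90}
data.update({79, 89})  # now {2, 7, 79, 89, 90}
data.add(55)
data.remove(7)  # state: {2, 55, 79, 89, 90}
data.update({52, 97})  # {2, 52, 55, 79, 89, 90, 97}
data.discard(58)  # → {2, 52, 55, 79, 89, 90, 97}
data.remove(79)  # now {2, 52, 55, 89, 90, 97}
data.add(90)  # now {2, 52, 55, 89, 90, 97}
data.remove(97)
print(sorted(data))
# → [2, 52, 55, 89, 90]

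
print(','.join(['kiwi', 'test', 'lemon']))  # kiwi,test,lemon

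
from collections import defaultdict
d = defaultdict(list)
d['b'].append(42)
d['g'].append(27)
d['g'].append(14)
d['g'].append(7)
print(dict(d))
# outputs {'b': [42], 'g': [27, 14, 7]}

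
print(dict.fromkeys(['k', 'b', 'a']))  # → {'k': None, 'b': None, 'a': None}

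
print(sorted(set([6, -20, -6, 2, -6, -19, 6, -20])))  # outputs [-20, -19, -6, 2, 6]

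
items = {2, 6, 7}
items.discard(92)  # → {2, 6, 7}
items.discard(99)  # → {2, 6, 7}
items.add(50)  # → {2, 6, 7, 50}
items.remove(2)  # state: {6, 7, 50}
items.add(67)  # {6, 7, 50, 67}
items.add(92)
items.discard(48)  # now {6, 7, 50, 67, 92}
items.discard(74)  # {6, 7, 50, 67, 92}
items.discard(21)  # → {6, 7, 50, 67, 92}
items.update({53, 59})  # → {6, 7, 50, 53, 59, 67, 92}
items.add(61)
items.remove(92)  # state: {6, 7, 50, 53, 59, 61, 67}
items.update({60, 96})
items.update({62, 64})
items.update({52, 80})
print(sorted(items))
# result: [6, 7, 50, 52, 53, 59, 60, 61, 62, 64, 67, 80, 96]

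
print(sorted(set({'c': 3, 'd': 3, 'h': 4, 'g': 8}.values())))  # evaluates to [3, 4, 8]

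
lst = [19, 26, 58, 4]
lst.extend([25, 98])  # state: [19, 26, 58, 4, 25, 98]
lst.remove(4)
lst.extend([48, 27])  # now [19, 26, 58, 25, 98, 48, 27]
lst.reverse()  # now [27, 48, 98, 25, 58, 26, 19]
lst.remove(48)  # [27, 98, 25, 58, 26, 19]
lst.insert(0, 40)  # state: [40, 27, 98, 25, 58, 26, 19]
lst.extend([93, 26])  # [40, 27, 98, 25, 58, 26, 19, 93, 26]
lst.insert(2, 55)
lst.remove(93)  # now [40, 27, 55, 98, 25, 58, 26, 19, 26]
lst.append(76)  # [40, 27, 55, 98, 25, 58, 26, 19, 26, 76]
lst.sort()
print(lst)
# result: [19, 25, 26, 26, 27, 40, 55, 58, 76, 98]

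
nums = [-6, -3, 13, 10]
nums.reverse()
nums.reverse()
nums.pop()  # 10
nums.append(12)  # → [-6, -3, 13, 12]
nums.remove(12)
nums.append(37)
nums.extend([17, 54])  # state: [-6, -3, 13, 37, 17, 54]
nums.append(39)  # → [-6, -3, 13, 37, 17, 54, 39]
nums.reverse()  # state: [39, 54, 17, 37, 13, -3, -6]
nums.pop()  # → -6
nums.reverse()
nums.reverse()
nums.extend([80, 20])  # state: [39, 54, 17, 37, 13, -3, 80, 20]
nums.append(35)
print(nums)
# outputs [39, 54, 17, 37, 13, -3, 80, 20, 35]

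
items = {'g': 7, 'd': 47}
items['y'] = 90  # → {'g': 7, 'd': 47, 'y': 90}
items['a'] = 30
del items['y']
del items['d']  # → {'g': 7, 'a': 30}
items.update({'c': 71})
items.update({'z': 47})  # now {'g': 7, 'a': 30, 'c': 71, 'z': 47}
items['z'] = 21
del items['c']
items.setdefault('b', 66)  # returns 66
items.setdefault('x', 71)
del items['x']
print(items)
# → {'g': 7, 'a': 30, 'z': 21, 'b': 66}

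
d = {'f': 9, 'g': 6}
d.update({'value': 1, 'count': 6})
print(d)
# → {'f': 9, 'g': 6, 'value': 1, 'count': 6}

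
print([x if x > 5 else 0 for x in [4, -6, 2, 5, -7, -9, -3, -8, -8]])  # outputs [0, 0, 0, 0, 0, 0, 0, 0, 0]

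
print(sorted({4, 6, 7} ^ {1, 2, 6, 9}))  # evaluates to [1, 2, 4, 7, 9]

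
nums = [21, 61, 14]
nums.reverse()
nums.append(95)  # [14, 61, 21, 95]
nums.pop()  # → 95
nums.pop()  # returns 21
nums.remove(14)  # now [61]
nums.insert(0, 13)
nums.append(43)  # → [13, 61, 43]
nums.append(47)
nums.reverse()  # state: [47, 43, 61, 13]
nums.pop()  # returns 13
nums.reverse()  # [61, 43, 47]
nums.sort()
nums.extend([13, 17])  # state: [43, 47, 61, 13, 17]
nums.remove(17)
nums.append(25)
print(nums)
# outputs [43, 47, 61, 13, 25]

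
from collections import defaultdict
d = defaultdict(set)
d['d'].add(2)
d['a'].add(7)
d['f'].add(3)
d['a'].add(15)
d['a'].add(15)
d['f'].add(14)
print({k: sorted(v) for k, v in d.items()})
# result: {'d': [2], 'a': [7, 15], 'f': [3, 14]}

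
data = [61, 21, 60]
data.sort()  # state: [21, 60, 61]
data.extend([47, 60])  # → [21, 60, 61, 47, 60]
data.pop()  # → 60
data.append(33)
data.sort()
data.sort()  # [21, 33, 47, 60, 61]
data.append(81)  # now [21, 33, 47, 60, 61, 81]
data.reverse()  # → [81, 61, 60, 47, 33, 21]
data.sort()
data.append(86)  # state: [21, 33, 47, 60, 61, 81, 86]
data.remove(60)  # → [21, 33, 47, 61, 81, 86]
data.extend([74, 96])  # [21, 33, 47, 61, 81, 86, 74, 96]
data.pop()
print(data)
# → [21, 33, 47, 61, 81, 86, 74]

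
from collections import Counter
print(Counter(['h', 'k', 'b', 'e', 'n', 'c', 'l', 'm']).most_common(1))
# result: [('h', 1)]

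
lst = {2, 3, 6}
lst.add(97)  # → {2, 3, 6, 97}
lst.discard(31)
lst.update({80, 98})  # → {2, 3, 6, 80, 97, 98}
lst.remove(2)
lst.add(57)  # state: {3, 6, 57, 80, 97, 98}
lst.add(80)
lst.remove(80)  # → {3, 6, 57, 97, 98}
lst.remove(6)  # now {3, 57, 97, 98}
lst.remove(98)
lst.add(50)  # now {3, 50, 57, 97}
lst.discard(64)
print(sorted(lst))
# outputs [3, 50, 57, 97]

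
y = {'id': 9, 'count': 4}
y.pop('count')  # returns 4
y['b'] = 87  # {'id': 9, 'b': 87}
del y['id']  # {'b': 87}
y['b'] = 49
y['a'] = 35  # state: {'b': 49, 'a': 35}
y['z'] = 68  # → {'b': 49, 'a': 35, 'z': 68}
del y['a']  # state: {'b': 49, 'z': 68}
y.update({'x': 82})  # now {'b': 49, 'z': 68, 'x': 82}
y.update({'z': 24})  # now {'b': 49, 'z': 24, 'x': 82}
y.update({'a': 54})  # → {'b': 49, 'z': 24, 'x': 82, 'a': 54}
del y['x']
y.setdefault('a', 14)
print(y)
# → {'b': 49, 'z': 24, 'a': 54}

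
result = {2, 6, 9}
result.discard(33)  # {2, 6, 9}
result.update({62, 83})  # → {2, 6, 9, 62, 83}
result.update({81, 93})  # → {2, 6, 9, 62, 81, 83, 93}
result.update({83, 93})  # {2, 6, 9, 62, 81, 83, 93}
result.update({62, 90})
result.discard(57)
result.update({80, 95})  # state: {2, 6, 9, 62, 80, 81, 83, 90, 93, 95}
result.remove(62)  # {2, 6, 9, 80, 81, 83, 90, 93, 95}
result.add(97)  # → {2, 6, 9, 80, 81, 83, 90, 93, 95, 97}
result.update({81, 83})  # {2, 6, 9, 80, 81, 83, 90, 93, 95, 97}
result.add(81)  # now {2, 6, 9, 80, 81, 83, 90, 93, 95, 97}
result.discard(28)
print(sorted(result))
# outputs [2, 6, 9, 80, 81, 83, 90, 93, 95, 97]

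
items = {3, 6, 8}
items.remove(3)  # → {6, 8}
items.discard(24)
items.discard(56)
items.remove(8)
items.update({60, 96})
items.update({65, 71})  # {6, 60, 65, 71, 96}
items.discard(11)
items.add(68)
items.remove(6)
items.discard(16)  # {60, 65, 68, 71, 96}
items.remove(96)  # {60, 65, 68, 71}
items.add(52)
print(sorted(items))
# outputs [52, 60, 65, 68, 71]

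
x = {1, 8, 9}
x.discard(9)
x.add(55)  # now {1, 8, 55}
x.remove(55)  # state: {1, 8}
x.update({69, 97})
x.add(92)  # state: {1, 8, 69, 92, 97}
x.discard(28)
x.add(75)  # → {1, 8, 69, 75, 92, 97}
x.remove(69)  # {1, 8, 75, 92, 97}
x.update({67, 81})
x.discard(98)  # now {1, 8, 67, 75, 81, 92, 97}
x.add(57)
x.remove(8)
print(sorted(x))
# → [1, 57, 67, 75, 81, 92, 97]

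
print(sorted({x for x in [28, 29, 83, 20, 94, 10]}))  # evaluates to [10, 20, 28, 29, 83, 94]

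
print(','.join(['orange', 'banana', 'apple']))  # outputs orange,banana,apple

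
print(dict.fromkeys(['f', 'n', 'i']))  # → {'f': None, 'n': None, 'i': None}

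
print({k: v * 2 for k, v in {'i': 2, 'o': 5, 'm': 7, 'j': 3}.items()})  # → {'i': 4, 'o': 10, 'm': 14, 'j': 6}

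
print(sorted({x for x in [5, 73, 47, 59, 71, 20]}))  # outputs [5, 20, 47, 59, 71, 73]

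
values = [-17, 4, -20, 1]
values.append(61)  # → [-17, 4, -20, 1, 61]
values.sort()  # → [-20, -17, 1, 4, 61]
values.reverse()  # [61, 4, 1, -17, -20]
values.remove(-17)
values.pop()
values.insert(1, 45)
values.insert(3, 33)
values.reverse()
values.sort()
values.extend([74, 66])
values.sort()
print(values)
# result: [1, 4, 33, 45, 61, 66, 74]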